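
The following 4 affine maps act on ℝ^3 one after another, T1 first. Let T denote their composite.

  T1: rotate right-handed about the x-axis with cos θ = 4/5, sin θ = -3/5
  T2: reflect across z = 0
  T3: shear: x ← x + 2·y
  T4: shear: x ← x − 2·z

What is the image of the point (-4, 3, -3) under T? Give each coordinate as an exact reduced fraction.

T(p) = (-56/5, 3/5, 21/5)

T1 rotate right-handed about the x-axis with cos θ = 4/5, sin θ = -3/5: (-4, 3, -3) → (-4, 3/5, -21/5)
T2 reflect across z = 0: (-4, 3/5, -21/5) → (-4, 3/5, 21/5)
T3 shear: x ← x + 2·y: (-4, 3/5, 21/5) → (-14/5, 3/5, 21/5)
T4 shear: x ← x − 2·z: (-14/5, 3/5, 21/5) → (-56/5, 3/5, 21/5)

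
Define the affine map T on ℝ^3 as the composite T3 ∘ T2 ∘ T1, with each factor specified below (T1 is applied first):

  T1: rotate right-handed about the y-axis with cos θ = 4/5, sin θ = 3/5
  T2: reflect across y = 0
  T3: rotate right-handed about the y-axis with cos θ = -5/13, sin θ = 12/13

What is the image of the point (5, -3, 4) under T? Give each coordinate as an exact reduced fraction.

T1 rotate right-handed about the y-axis with cos θ = 4/5, sin θ = 3/5: (5, -3, 4) → (32/5, -3, 1/5)
T2 reflect across y = 0: (32/5, -3, 1/5) → (32/5, 3, 1/5)
T3 rotate right-handed about the y-axis with cos θ = -5/13, sin θ = 12/13: (32/5, 3, 1/5) → (-148/65, 3, -389/65)

T(p) = (-148/65, 3, -389/65)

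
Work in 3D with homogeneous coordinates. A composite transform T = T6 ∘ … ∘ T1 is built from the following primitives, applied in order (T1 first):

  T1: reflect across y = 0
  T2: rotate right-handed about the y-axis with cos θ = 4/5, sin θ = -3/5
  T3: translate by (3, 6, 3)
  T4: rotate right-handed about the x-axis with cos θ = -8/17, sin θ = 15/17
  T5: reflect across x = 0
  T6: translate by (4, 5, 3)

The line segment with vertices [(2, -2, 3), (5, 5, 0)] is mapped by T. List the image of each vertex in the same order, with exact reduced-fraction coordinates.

T1 reflect across y = 0: (2, -2, 3) → (2, 2, 3); (5, 5, 0) → (5, -5, 0)
T2 rotate right-handed about the y-axis with cos θ = 4/5, sin θ = -3/5: (2, 2, 3) → (-1/5, 2, 18/5); (5, -5, 0) → (4, -5, 3)
T3 translate by (3, 6, 3): (-1/5, 2, 18/5) → (14/5, 8, 33/5); (4, -5, 3) → (7, 1, 6)
T4 rotate right-handed about the x-axis with cos θ = -8/17, sin θ = 15/17: (14/5, 8, 33/5) → (14/5, -163/17, 336/85); (7, 1, 6) → (7, -98/17, -33/17)
T5 reflect across x = 0: (14/5, -163/17, 336/85) → (-14/5, -163/17, 336/85); (7, -98/17, -33/17) → (-7, -98/17, -33/17)
T6 translate by (4, 5, 3): (-14/5, -163/17, 336/85) → (6/5, -78/17, 591/85); (-7, -98/17, -33/17) → (-3, -13/17, 18/17)

image vertices: (6/5, -78/17, 591/85), (-3, -13/17, 18/17)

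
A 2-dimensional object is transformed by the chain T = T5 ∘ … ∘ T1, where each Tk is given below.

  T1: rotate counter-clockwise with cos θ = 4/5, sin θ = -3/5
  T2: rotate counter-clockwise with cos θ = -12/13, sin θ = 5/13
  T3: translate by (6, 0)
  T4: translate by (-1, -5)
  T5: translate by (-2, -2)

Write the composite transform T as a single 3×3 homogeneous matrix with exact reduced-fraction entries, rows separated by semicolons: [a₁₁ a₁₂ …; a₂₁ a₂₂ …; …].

T1 = [4/5 3/5 0; -3/5 4/5 0; 0 0 1]
T2·T1 = [-33/65 -56/65 0; 56/65 -33/65 0; 0 0 1]
T3·…·T1 = [-33/65 -56/65 6; 56/65 -33/65 0; 0 0 1]
T4·…·T1 = [-33/65 -56/65 5; 56/65 -33/65 -5; 0 0 1]
T5·…·T1 = [-33/65 -56/65 3; 56/65 -33/65 -7; 0 0 1]

T = [-33/65 -56/65 3; 56/65 -33/65 -7; 0 0 1]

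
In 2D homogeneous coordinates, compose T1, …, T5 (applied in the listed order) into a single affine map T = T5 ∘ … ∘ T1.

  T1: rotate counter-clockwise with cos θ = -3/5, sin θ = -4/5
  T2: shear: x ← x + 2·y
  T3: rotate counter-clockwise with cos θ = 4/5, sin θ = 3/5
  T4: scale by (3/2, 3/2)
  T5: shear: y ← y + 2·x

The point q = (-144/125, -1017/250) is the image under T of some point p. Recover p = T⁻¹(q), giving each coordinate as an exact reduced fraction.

p = (3/5, 0)

T1 = [-3/5 4/5 0; -4/5 -3/5 0; 0 0 1]
T2·T1 = [-11/5 -2/5 0; -4/5 -3/5 0; 0 0 1]
T3·…·T1 = [-32/25 1/25 0; -49/25 -18/25 0; 0 0 1]
T4·…·T1 = [-48/25 3/50 0; -147/50 -27/25 0; 0 0 1]
T5·…·T1 = [-48/25 3/50 0; -339/50 -24/25 0; 0 0 1]
det M = 9/4; M⁻¹ = [-32/75 -2/75 0; 226/75 -64/75 0; 0 0 1]
M⁻¹ · (-144/125, -1017/250)ᵀ = (3/5, 0)ᵀ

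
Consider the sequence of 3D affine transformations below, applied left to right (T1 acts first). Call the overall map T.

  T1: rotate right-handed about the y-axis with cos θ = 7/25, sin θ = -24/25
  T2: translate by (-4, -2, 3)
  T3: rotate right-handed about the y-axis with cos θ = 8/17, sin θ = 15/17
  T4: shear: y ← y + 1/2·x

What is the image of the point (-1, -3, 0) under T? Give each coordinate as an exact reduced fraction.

T(p) = (-91/425, -4341/850, 2013/425)

T1 rotate right-handed about the y-axis with cos θ = 7/25, sin θ = -24/25: (-1, -3, 0) → (-7/25, -3, -24/25)
T2 translate by (-4, -2, 3): (-7/25, -3, -24/25) → (-107/25, -5, 51/25)
T3 rotate right-handed about the y-axis with cos θ = 8/17, sin θ = 15/17: (-107/25, -5, 51/25) → (-91/425, -5, 2013/425)
T4 shear: y ← y + 1/2·x: (-91/425, -5, 2013/425) → (-91/425, -4341/850, 2013/425)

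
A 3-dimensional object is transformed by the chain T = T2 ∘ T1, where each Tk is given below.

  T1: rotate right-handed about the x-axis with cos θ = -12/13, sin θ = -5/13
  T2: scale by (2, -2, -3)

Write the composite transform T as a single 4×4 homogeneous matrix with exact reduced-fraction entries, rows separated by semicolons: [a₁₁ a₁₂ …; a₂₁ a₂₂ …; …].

T1 = [1 0 0 0; 0 -12/13 5/13 0; 0 -5/13 -12/13 0; 0 0 0 1]
T2·T1 = [2 0 0 0; 0 24/13 -10/13 0; 0 15/13 36/13 0; 0 0 0 1]

T = [2 0 0 0; 0 24/13 -10/13 0; 0 15/13 36/13 0; 0 0 0 1]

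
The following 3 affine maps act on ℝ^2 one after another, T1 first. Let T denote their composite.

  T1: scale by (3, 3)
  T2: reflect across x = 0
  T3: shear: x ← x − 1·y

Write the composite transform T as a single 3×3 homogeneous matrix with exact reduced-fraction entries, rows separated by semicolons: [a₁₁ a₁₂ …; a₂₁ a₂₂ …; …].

T = [-3 -3 0; 0 3 0; 0 0 1]

T1 = [3 0 0; 0 3 0; 0 0 1]
T2·T1 = [-3 0 0; 0 3 0; 0 0 1]
T3·…·T1 = [-3 -3 0; 0 3 0; 0 0 1]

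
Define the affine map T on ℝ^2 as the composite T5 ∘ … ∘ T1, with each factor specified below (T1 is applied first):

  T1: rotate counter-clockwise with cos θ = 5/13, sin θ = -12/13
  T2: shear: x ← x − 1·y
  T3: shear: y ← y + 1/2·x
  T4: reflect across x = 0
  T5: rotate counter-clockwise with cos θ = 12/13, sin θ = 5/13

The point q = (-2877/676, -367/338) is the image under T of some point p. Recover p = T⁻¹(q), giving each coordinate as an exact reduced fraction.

p = (5/2, 2)

T1 = [5/13 12/13 0; -12/13 5/13 0; 0 0 1]
T2·T1 = [17/13 7/13 0; -12/13 5/13 0; 0 0 1]
T3·…·T1 = [17/13 7/13 0; -7/26 17/26 0; 0 0 1]
T4·…·T1 = [-17/13 -7/13 0; -7/26 17/26 0; 0 0 1]
T5·…·T1 = [-373/338 -253/338 0; -127/169 67/169 0; 0 0 1]
det M = -1; M⁻¹ = [-67/169 -253/338 0; -127/169 373/338 0; 0 0 1]
M⁻¹ · (-2877/676, -367/338)ᵀ = (5/2, 2)ᵀ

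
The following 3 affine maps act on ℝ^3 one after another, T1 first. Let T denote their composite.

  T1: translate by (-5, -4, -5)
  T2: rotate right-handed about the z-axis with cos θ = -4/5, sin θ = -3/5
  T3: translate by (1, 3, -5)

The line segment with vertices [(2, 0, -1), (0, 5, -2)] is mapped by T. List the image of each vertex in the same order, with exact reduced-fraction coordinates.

T1 translate by (-5, -4, -5): (2, 0, -1) → (-3, -4, -6); (0, 5, -2) → (-5, 1, -7)
T2 rotate right-handed about the z-axis with cos θ = -4/5, sin θ = -3/5: (-3, -4, -6) → (0, 5, -6); (-5, 1, -7) → (23/5, 11/5, -7)
T3 translate by (1, 3, -5): (0, 5, -6) → (1, 8, -11); (23/5, 11/5, -7) → (28/5, 26/5, -12)

image vertices: (1, 8, -11), (28/5, 26/5, -12)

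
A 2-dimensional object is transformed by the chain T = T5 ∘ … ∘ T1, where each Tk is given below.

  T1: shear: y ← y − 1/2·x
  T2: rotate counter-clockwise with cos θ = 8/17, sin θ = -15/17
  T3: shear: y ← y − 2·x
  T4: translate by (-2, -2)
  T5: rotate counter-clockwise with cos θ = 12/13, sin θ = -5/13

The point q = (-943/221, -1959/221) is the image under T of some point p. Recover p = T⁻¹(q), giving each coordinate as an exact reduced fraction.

p = (5, 3/2)

T1 = [1 0 0; -1/2 1 0; 0 0 1]
T2·T1 = [1/34 15/17 0; -19/17 8/17 0; 0 0 1]
T3·…·T1 = [1/34 15/17 0; -20/17 -22/17 0; 0 0 1]
T4·…·T1 = [1/34 15/17 -2; -20/17 -22/17 -2; 0 0 1]
T5·…·T1 = [-94/221 70/221 -34/13; -485/442 -339/221 -14/13; 0 0 1]
det M = 1; M⁻¹ = [-339/221 -70/221 -74/17; 485/442 -94/221 41/17; 0 0 1]
M⁻¹ · (-943/221, -1959/221)ᵀ = (5, 3/2)ᵀ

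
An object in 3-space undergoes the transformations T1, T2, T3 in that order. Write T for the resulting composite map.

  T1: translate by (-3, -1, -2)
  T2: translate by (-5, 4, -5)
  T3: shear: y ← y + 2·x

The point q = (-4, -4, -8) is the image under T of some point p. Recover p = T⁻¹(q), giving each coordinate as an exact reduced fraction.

T1 = [1 0 0 -3; 0 1 0 -1; 0 0 1 -2; 0 0 0 1]
T2·T1 = [1 0 0 -8; 0 1 0 3; 0 0 1 -7; 0 0 0 1]
T3·…·T1 = [1 0 0 -8; 2 1 0 -13; 0 0 1 -7; 0 0 0 1]
det M = 1; M⁻¹ = [1 0 0 8; -2 1 0 -3; 0 0 1 7; 0 0 0 1]
M⁻¹ · (-4, -4, -8)ᵀ = (4, 1, -1)ᵀ

p = (4, 1, -1)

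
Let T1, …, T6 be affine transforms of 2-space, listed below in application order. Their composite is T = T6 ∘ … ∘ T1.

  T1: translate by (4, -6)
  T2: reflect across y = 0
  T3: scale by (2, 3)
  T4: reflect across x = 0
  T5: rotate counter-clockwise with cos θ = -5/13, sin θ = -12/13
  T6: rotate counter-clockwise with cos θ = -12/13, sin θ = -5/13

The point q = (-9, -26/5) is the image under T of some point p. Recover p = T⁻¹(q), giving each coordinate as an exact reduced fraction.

p = (-7/5, 3)

T1 = [1 0 4; 0 1 -6; 0 0 1]
T2·T1 = [1 0 4; 0 -1 6; 0 0 1]
T3·…·T1 = [2 0 8; 0 -3 18; 0 0 1]
T4·…·T1 = [-2 0 -8; 0 -3 18; 0 0 1]
T5·…·T1 = [10/13 -36/13 256/13; 24/13 15/13 6/13; 0 0 1]
T6·…·T1 = [0 3 -18; -2 0 -8; 0 0 1]
det M = 6; M⁻¹ = [0 -1/2 -4; 1/3 0 6; 0 0 1]
M⁻¹ · (-9, -26/5)ᵀ = (-7/5, 3)ᵀ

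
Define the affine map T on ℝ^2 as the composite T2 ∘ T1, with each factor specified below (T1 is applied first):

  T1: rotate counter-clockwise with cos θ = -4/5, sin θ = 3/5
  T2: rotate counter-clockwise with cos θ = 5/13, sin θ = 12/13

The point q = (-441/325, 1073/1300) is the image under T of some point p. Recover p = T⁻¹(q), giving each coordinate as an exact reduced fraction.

T1 = [-4/5 -3/5 0; 3/5 -4/5 0; 0 0 1]
T2·T1 = [-56/65 33/65 0; -33/65 -56/65 0; 0 0 1]
det M = 1; M⁻¹ = [-56/65 -33/65 0; 33/65 -56/65 0; 0 0 1]
M⁻¹ · (-441/325, 1073/1300)ᵀ = (3/4, -7/5)ᵀ

p = (3/4, -7/5)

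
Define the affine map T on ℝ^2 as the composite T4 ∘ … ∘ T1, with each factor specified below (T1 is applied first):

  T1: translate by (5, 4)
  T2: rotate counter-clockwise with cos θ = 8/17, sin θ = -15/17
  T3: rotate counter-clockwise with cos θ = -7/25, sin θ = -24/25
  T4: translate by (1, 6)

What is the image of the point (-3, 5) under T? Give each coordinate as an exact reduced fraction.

T(p) = (376/425, -1368/425)

T1 translate by (5, 4): (-3, 5) → (2, 9)
T2 rotate counter-clockwise with cos θ = 8/17, sin θ = -15/17: (2, 9) → (151/17, 42/17)
T3 rotate counter-clockwise with cos θ = -7/25, sin θ = -24/25: (151/17, 42/17) → (-49/425, -3918/425)
T4 translate by (1, 6): (-49/425, -3918/425) → (376/425, -1368/425)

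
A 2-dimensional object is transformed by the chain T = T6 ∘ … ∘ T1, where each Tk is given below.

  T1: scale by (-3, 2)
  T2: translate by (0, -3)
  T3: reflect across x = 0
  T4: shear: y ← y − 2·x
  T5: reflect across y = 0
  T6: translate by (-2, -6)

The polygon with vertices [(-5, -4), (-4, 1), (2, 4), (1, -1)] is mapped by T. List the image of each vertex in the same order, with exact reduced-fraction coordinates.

image vertices: (-17, -25), (-14, -29), (4, 1), (1, 5)

T1 scale by (-3, 2): (-5, -4) → (15, -8); (-4, 1) → (12, 2); (2, 4) → (-6, 8); (1, -1) → (-3, -2)
T2 translate by (0, -3): (15, -8) → (15, -11); (12, 2) → (12, -1); (-6, 8) → (-6, 5); (-3, -2) → (-3, -5)
T3 reflect across x = 0: (15, -11) → (-15, -11); (12, -1) → (-12, -1); (-6, 5) → (6, 5); (-3, -5) → (3, -5)
T4 shear: y ← y − 2·x: (-15, -11) → (-15, 19); (-12, -1) → (-12, 23); (6, 5) → (6, -7); (3, -5) → (3, -11)
T5 reflect across y = 0: (-15, 19) → (-15, -19); (-12, 23) → (-12, -23); (6, -7) → (6, 7); (3, -11) → (3, 11)
T6 translate by (-2, -6): (-15, -19) → (-17, -25); (-12, -23) → (-14, -29); (6, 7) → (4, 1); (3, 11) → (1, 5)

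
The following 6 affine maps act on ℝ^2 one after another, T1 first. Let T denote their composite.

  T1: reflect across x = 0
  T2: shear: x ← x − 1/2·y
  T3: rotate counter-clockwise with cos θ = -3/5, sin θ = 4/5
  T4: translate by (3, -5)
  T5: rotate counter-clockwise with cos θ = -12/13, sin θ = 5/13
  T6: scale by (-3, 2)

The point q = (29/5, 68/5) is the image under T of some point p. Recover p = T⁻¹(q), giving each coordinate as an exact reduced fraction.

T1 = [-1 0 0; 0 1 0; 0 0 1]
T2·T1 = [-1 -1/2 0; 0 1 0; 0 0 1]
T3·…·T1 = [3/5 -1/2 0; -4/5 -1 0; 0 0 1]
T4·…·T1 = [3/5 -1/2 3; -4/5 -1 -5; 0 0 1]
T5·…·T1 = [-16/65 11/13 -11/13; 63/65 19/26 75/13; 0 0 1]
T6·…·T1 = [48/65 -33/13 33/13; 126/65 19/13 150/13; 0 0 1]
det M = 6; M⁻¹ = [19/78 11/26 -11/2; -21/65 8/65 -3/5; 0 0 1]
M⁻¹ · (29/5, 68/5)ᵀ = (5/3, -4/5)ᵀ

p = (5/3, -4/5)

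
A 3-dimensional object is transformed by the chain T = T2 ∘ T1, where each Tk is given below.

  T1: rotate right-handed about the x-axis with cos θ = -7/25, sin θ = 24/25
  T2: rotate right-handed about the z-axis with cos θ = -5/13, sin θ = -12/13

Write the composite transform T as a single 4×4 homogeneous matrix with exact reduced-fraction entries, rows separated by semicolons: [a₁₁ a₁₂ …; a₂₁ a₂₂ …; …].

T1 = [1 0 0 0; 0 -7/25 -24/25 0; 0 24/25 -7/25 0; 0 0 0 1]
T2·T1 = [-5/13 -84/325 -288/325 0; -12/13 7/65 24/65 0; 0 24/25 -7/25 0; 0 0 0 1]

T = [-5/13 -84/325 -288/325 0; -12/13 7/65 24/65 0; 0 24/25 -7/25 0; 0 0 0 1]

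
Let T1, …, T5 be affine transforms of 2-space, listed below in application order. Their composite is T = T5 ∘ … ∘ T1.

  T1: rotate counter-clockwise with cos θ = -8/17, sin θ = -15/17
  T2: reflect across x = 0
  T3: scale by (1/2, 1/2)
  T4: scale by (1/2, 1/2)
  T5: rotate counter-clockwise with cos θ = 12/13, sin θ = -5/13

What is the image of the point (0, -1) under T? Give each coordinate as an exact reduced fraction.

T1 rotate counter-clockwise with cos θ = -8/17, sin θ = -15/17: (0, -1) → (-15/17, 8/17)
T2 reflect across x = 0: (-15/17, 8/17) → (15/17, 8/17)
T3 scale by (1/2, 1/2): (15/17, 8/17) → (15/34, 4/17)
T4 scale by (1/2, 1/2): (15/34, 4/17) → (15/68, 2/17)
T5 rotate counter-clockwise with cos θ = 12/13, sin θ = -5/13: (15/68, 2/17) → (55/221, 21/884)

T(p) = (55/221, 21/884)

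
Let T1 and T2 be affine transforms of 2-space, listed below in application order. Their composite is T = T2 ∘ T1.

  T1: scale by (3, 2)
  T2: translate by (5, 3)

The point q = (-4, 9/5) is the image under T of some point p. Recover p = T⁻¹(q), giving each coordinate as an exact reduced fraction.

T1 = [3 0 0; 0 2 0; 0 0 1]
T2·T1 = [3 0 5; 0 2 3; 0 0 1]
det M = 6; M⁻¹ = [1/3 0 -5/3; 0 1/2 -3/2; 0 0 1]
M⁻¹ · (-4, 9/5)ᵀ = (-3, -3/5)ᵀ

p = (-3, -3/5)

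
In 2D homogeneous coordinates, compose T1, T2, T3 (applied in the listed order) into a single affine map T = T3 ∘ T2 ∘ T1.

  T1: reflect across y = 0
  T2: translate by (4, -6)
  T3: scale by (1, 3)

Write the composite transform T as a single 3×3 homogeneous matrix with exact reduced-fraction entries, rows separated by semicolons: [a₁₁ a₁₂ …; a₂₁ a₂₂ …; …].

T1 = [1 0 0; 0 -1 0; 0 0 1]
T2·T1 = [1 0 4; 0 -1 -6; 0 0 1]
T3·…·T1 = [1 0 4; 0 -3 -18; 0 0 1]

T = [1 0 4; 0 -3 -18; 0 0 1]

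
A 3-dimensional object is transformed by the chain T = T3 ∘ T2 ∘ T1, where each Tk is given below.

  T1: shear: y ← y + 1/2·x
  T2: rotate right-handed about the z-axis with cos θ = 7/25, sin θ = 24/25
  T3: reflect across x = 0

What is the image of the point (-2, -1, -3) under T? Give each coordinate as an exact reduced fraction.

T(p) = (-34/25, -62/25, -3)

T1 shear: y ← y + 1/2·x: (-2, -1, -3) → (-2, -2, -3)
T2 rotate right-handed about the z-axis with cos θ = 7/25, sin θ = 24/25: (-2, -2, -3) → (34/25, -62/25, -3)
T3 reflect across x = 0: (34/25, -62/25, -3) → (-34/25, -62/25, -3)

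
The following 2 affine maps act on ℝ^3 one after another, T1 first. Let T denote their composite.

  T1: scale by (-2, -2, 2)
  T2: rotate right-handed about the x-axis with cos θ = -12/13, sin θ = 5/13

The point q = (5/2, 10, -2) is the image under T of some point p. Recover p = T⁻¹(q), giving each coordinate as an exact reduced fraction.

T1 = [-2 0 0 0; 0 -2 0 0; 0 0 2 0; 0 0 0 1]
T2·T1 = [-2 0 0 0; 0 24/13 -10/13 0; 0 -10/13 -24/13 0; 0 0 0 1]
det M = 8; M⁻¹ = [-1/2 0 0 0; 0 6/13 -5/26 0; 0 -5/26 -6/13 0; 0 0 0 1]
M⁻¹ · (5/2, 10, -2)ᵀ = (-5/4, 5, -1)ᵀ

p = (-5/4, 5, -1)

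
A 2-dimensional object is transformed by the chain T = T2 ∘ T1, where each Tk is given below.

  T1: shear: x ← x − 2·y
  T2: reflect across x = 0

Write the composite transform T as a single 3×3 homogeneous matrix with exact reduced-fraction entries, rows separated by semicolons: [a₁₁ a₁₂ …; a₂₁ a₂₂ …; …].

T = [-1 2 0; 0 1 0; 0 0 1]

T1 = [1 -2 0; 0 1 0; 0 0 1]
T2·T1 = [-1 2 0; 0 1 0; 0 0 1]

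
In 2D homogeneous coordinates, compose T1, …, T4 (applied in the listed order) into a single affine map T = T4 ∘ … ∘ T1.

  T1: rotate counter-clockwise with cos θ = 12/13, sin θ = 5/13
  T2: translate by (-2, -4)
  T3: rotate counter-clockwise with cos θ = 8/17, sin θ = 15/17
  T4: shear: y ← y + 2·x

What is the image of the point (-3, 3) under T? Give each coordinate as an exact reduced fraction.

T(p) = (-151/221, -1705/221)

T1 rotate counter-clockwise with cos θ = 12/13, sin θ = 5/13: (-3, 3) → (-51/13, 21/13)
T2 translate by (-2, -4): (-51/13, 21/13) → (-77/13, -31/13)
T3 rotate counter-clockwise with cos θ = 8/17, sin θ = 15/17: (-77/13, -31/13) → (-151/221, -1403/221)
T4 shear: y ← y + 2·x: (-151/221, -1403/221) → (-151/221, -1705/221)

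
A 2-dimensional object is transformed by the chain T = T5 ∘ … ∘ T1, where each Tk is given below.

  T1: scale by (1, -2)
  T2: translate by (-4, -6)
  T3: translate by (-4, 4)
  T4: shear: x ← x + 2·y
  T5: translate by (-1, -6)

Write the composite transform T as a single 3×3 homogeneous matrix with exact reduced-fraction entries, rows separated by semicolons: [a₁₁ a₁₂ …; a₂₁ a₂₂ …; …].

T = [1 -4 -13; 0 -2 -8; 0 0 1]

T1 = [1 0 0; 0 -2 0; 0 0 1]
T2·T1 = [1 0 -4; 0 -2 -6; 0 0 1]
T3·…·T1 = [1 0 -8; 0 -2 -2; 0 0 1]
T4·…·T1 = [1 -4 -12; 0 -2 -2; 0 0 1]
T5·…·T1 = [1 -4 -13; 0 -2 -8; 0 0 1]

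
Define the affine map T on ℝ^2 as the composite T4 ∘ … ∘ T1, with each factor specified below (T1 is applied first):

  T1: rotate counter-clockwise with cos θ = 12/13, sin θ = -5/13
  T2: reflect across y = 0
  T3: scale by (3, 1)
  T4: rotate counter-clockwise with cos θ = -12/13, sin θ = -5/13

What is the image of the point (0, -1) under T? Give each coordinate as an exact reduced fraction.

T1 rotate counter-clockwise with cos θ = 12/13, sin θ = -5/13: (0, -1) → (-5/13, -12/13)
T2 reflect across y = 0: (-5/13, -12/13) → (-5/13, 12/13)
T3 scale by (3, 1): (-5/13, 12/13) → (-15/13, 12/13)
T4 rotate counter-clockwise with cos θ = -12/13, sin θ = -5/13: (-15/13, 12/13) → (240/169, -69/169)

T(p) = (240/169, -69/169)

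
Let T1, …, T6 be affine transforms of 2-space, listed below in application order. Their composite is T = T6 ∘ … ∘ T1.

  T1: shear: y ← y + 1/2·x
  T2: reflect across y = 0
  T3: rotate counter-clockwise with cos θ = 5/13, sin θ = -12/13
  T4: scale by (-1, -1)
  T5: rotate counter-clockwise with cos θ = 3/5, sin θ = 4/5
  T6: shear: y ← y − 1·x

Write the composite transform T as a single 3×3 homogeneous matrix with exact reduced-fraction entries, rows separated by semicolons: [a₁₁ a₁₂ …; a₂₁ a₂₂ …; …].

T1 = [1 0 0; 1/2 1 0; 0 0 1]
T2·T1 = [1 0 0; -1/2 -1 0; 0 0 1]
T3·…·T1 = [-1/13 -12/13 0; -29/26 -5/13 0; 0 0 1]
T4·…·T1 = [1/13 12/13 0; 29/26 5/13 0; 0 0 1]
T5·…·T1 = [-11/13 16/65 0; 19/26 63/65 0; 0 0 1]
T6·…·T1 = [-11/13 16/65 0; 41/26 47/65 0; 0 0 1]

T = [-11/13 16/65 0; 41/26 47/65 0; 0 0 1]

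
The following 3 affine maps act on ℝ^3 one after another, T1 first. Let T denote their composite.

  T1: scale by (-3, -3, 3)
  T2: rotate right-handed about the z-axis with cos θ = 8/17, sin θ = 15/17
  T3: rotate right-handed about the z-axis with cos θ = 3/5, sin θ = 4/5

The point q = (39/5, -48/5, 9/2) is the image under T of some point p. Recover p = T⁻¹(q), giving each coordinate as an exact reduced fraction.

T1 = [-3 0 0 0; 0 -3 0 0; 0 0 3 0; 0 0 0 1]
T2·T1 = [-24/17 45/17 0 0; -45/17 -24/17 0 0; 0 0 3 0; 0 0 0 1]
T3·…·T1 = [108/85 231/85 0 0; -231/85 108/85 0 0; 0 0 3 0; 0 0 0 1]
det M = 27; M⁻¹ = [12/85 -77/255 0 0; 77/255 12/85 0 0; 0 0 1/3 0; 0 0 0 1]
M⁻¹ · (39/5, -48/5, 9/2)ᵀ = (4, 1, 3/2)ᵀ

p = (4, 1, 3/2)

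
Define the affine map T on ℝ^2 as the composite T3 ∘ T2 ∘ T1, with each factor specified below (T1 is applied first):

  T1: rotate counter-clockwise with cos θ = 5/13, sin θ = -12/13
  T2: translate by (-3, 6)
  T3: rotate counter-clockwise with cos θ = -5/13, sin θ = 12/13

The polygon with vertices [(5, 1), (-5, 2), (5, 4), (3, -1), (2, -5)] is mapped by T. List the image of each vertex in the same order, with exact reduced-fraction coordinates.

T1 rotate counter-clockwise with cos θ = 5/13, sin θ = -12/13: (5, 1) → (37/13, -55/13); (-5, 2) → (-1/13, 70/13); (5, 4) → (73/13, -40/13); (3, -1) → (3/13, -41/13); (2, -5) → (-50/13, -49/13)
T2 translate by (-3, 6): (37/13, -55/13) → (-2/13, 23/13); (-1/13, 70/13) → (-40/13, 148/13); (73/13, -40/13) → (34/13, 38/13); (3/13, -41/13) → (-36/13, 37/13); (-50/13, -49/13) → (-89/13, 29/13)
T3 rotate counter-clockwise with cos θ = -5/13, sin θ = 12/13: (-2/13, 23/13) → (-266/169, -139/169); (-40/13, 148/13) → (-1576/169, -1220/169); (34/13, 38/13) → (-626/169, 218/169); (-36/13, 37/13) → (-264/169, -617/169); (-89/13, 29/13) → (97/169, -1213/169)

image vertices: (-266/169, -139/169), (-1576/169, -1220/169), (-626/169, 218/169), (-264/169, -617/169), (97/169, -1213/169)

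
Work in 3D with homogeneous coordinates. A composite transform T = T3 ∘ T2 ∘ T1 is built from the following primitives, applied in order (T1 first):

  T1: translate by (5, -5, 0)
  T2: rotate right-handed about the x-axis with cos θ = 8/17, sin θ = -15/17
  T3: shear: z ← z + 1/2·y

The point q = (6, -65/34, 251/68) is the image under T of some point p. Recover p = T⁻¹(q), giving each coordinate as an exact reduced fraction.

p = (1, 0, 1/2)

T1 = [1 0 0 5; 0 1 0 -5; 0 0 1 0; 0 0 0 1]
T2·T1 = [1 0 0 5; 0 8/17 15/17 -40/17; 0 -15/17 8/17 75/17; 0 0 0 1]
T3·…·T1 = [1 0 0 5; 0 8/17 15/17 -40/17; 0 -11/17 31/34 55/17; 0 0 0 1]
det M = 1; M⁻¹ = [1 0 0 -5; 0 31/34 -15/17 5; 0 11/17 8/17 0; 0 0 0 1]
M⁻¹ · (6, -65/34, 251/68)ᵀ = (1, 0, 1/2)ᵀ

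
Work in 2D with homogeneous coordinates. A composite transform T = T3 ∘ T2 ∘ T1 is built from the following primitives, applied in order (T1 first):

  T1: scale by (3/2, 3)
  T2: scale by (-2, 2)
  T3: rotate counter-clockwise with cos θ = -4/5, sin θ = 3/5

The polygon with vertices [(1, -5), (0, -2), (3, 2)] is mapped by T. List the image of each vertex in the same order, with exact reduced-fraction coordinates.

T1 scale by (3/2, 3): (1, -5) → (3/2, -15); (0, -2) → (0, -6); (3, 2) → (9/2, 6)
T2 scale by (-2, 2): (3/2, -15) → (-3, -30); (0, -6) → (0, -12); (9/2, 6) → (-9, 12)
T3 rotate counter-clockwise with cos θ = -4/5, sin θ = 3/5: (-3, -30) → (102/5, 111/5); (0, -12) → (36/5, 48/5); (-9, 12) → (0, -15)

image vertices: (102/5, 111/5), (36/5, 48/5), (0, -15)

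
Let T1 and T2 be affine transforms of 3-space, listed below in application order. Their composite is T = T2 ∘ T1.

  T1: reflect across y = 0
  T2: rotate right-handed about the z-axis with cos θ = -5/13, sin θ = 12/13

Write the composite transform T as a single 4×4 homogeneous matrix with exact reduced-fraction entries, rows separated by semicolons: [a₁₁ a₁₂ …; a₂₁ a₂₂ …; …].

T1 = [1 0 0 0; 0 -1 0 0; 0 0 1 0; 0 0 0 1]
T2·T1 = [-5/13 12/13 0 0; 12/13 5/13 0 0; 0 0 1 0; 0 0 0 1]

T = [-5/13 12/13 0 0; 12/13 5/13 0 0; 0 0 1 0; 0 0 0 1]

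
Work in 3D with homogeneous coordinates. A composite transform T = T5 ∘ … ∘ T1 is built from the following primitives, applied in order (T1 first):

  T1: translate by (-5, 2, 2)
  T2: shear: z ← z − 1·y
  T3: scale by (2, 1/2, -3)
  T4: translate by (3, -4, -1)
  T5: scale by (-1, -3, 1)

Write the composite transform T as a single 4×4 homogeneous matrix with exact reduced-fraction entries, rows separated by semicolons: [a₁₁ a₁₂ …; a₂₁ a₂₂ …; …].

T1 = [1 0 0 -5; 0 1 0 2; 0 0 1 2; 0 0 0 1]
T2·T1 = [1 0 0 -5; 0 1 0 2; 0 -1 1 0; 0 0 0 1]
T3·…·T1 = [2 0 0 -10; 0 1/2 0 1; 0 3 -3 0; 0 0 0 1]
T4·…·T1 = [2 0 0 -7; 0 1/2 0 -3; 0 3 -3 -1; 0 0 0 1]
T5·…·T1 = [-2 0 0 7; 0 -3/2 0 9; 0 3 -3 -1; 0 0 0 1]

T = [-2 0 0 7; 0 -3/2 0 9; 0 3 -3 -1; 0 0 0 1]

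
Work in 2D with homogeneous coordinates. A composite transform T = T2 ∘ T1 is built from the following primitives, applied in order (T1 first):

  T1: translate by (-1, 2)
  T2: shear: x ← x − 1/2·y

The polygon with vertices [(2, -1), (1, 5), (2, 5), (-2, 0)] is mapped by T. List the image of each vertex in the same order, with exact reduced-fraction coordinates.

T1 translate by (-1, 2): (2, -1) → (1, 1); (1, 5) → (0, 7); (2, 5) → (1, 7); (-2, 0) → (-3, 2)
T2 shear: x ← x − 1/2·y: (1, 1) → (1/2, 1); (0, 7) → (-7/2, 7); (1, 7) → (-5/2, 7); (-3, 2) → (-4, 2)

image vertices: (1/2, 1), (-7/2, 7), (-5/2, 7), (-4, 2)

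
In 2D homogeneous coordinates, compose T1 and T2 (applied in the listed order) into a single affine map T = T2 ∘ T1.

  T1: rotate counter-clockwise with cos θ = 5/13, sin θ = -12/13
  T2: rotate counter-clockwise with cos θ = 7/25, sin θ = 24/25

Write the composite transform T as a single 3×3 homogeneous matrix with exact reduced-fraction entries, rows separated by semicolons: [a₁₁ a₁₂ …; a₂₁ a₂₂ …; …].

T = [323/325 -36/325 0; 36/325 323/325 0; 0 0 1]

T1 = [5/13 12/13 0; -12/13 5/13 0; 0 0 1]
T2·T1 = [323/325 -36/325 0; 36/325 323/325 0; 0 0 1]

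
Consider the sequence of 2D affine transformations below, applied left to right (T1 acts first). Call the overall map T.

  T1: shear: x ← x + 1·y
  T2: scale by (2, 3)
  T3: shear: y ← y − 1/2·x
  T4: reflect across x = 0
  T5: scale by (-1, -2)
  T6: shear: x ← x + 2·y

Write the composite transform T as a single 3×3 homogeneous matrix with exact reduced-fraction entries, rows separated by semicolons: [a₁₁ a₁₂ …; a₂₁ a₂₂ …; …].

T = [6 -6 0; 2 -4 0; 0 0 1]

T1 = [1 1 0; 0 1 0; 0 0 1]
T2·T1 = [2 2 0; 0 3 0; 0 0 1]
T3·…·T1 = [2 2 0; -1 2 0; 0 0 1]
T4·…·T1 = [-2 -2 0; -1 2 0; 0 0 1]
T5·…·T1 = [2 2 0; 2 -4 0; 0 0 1]
T6·…·T1 = [6 -6 0; 2 -4 0; 0 0 1]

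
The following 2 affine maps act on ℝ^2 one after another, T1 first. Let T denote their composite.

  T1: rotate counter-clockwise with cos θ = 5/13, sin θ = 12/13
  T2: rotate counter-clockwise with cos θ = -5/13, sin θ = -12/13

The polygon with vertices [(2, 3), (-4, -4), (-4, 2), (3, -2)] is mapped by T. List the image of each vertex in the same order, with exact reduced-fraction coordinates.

image vertices: (46/13, 9/13), (-956/169, 4/169), (-236/169, 718/169), (9/13, -46/13)

T1 rotate counter-clockwise with cos θ = 5/13, sin θ = 12/13: (2, 3) → (-2, 3); (-4, -4) → (28/13, -68/13); (-4, 2) → (-44/13, -38/13); (3, -2) → (3, 2)
T2 rotate counter-clockwise with cos θ = -5/13, sin θ = -12/13: (-2, 3) → (46/13, 9/13); (28/13, -68/13) → (-956/169, 4/169); (-44/13, -38/13) → (-236/169, 718/169); (3, 2) → (9/13, -46/13)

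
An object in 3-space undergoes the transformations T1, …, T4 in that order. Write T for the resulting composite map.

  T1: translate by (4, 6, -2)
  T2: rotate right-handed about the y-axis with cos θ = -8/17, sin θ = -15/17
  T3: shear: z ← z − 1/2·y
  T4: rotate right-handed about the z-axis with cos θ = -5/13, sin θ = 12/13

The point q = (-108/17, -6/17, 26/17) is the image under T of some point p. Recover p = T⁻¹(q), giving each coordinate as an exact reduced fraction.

p = (-1, 0, -2)

T1 = [1 0 0 4; 0 1 0 6; 0 0 1 -2; 0 0 0 1]
T2·T1 = [-8/17 0 -15/17 -2/17; 0 1 0 6; 15/17 0 -8/17 76/17; 0 0 0 1]
T3·…·T1 = [-8/17 0 -15/17 -2/17; 0 1 0 6; 15/17 -1/2 -8/17 25/17; 0 0 0 1]
T4·…·T1 = [40/221 -12/13 75/221 -1214/221; -96/221 -5/13 -180/221 -534/221; 15/17 -1/2 -8/17 25/17; 0 0 0 1]
det M = 1; M⁻¹ = [-50/221 -267/442 15/17 -4; -12/13 -5/13 0 -6; 123/221 -160/221 -8/17 2; 0 0 0 1]
M⁻¹ · (-108/17, -6/17, 26/17)ᵀ = (-1, 0, -2)ᵀ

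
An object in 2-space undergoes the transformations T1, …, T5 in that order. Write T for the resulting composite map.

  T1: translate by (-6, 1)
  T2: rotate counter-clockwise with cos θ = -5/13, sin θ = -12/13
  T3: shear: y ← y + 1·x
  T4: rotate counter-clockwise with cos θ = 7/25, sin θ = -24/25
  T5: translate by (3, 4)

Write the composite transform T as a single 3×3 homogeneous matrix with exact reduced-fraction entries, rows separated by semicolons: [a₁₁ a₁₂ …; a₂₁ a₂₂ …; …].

T1 = [1 0 -6; 0 1 1; 0 0 1]
T2·T1 = [-5/13 12/13 42/13; -12/13 -5/13 67/13; 0 0 1]
T3·…·T1 = [-5/13 12/13 42/13; -17/13 7/13 109/13; 0 0 1]
T4·…·T1 = [-443/325 252/325 582/65; 1/325 -239/325 -49/65; 0 0 1]
T5·…·T1 = [-443/325 252/325 777/65; 1/325 -239/325 211/65; 0 0 1]

T = [-443/325 252/325 777/65; 1/325 -239/325 211/65; 0 0 1]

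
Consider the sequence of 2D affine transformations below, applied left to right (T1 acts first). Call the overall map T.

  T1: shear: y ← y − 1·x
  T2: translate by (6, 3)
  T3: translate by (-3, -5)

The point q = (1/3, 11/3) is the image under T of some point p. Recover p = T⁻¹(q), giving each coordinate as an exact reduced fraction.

p = (-8/3, 3)

T1 = [1 0 0; -1 1 0; 0 0 1]
T2·T1 = [1 0 6; -1 1 3; 0 0 1]
T3·…·T1 = [1 0 3; -1 1 -2; 0 0 1]
det M = 1; M⁻¹ = [1 0 -3; 1 1 -1; 0 0 1]
M⁻¹ · (1/3, 11/3)ᵀ = (-8/3, 3)ᵀ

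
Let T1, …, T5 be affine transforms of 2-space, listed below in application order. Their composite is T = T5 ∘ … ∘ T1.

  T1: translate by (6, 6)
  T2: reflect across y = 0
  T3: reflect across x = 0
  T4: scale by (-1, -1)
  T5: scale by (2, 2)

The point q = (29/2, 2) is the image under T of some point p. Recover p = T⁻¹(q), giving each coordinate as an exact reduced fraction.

T1 = [1 0 6; 0 1 6; 0 0 1]
T2·T1 = [1 0 6; 0 -1 -6; 0 0 1]
T3·…·T1 = [-1 0 -6; 0 -1 -6; 0 0 1]
T4·…·T1 = [1 0 6; 0 1 6; 0 0 1]
T5·…·T1 = [2 0 12; 0 2 12; 0 0 1]
det M = 4; M⁻¹ = [1/2 0 -6; 0 1/2 -6; 0 0 1]
M⁻¹ · (29/2, 2)ᵀ = (5/4, -5)ᵀ

p = (5/4, -5)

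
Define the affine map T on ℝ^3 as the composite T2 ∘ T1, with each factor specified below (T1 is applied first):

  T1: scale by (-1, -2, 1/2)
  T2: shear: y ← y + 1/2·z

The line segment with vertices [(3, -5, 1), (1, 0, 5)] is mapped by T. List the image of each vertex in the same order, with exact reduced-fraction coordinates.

image vertices: (-3, 41/4, 1/2), (-1, 5/4, 5/2)

T1 scale by (-1, -2, 1/2): (3, -5, 1) → (-3, 10, 1/2); (1, 0, 5) → (-1, 0, 5/2)
T2 shear: y ← y + 1/2·z: (-3, 10, 1/2) → (-3, 41/4, 1/2); (-1, 0, 5/2) → (-1, 5/4, 5/2)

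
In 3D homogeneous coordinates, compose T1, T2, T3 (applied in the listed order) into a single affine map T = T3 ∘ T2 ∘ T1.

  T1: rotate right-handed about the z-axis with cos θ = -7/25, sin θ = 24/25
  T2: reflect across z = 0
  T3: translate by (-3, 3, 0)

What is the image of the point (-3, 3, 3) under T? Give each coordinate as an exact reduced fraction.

T(p) = (-126/25, -18/25, -3)

T1 rotate right-handed about the z-axis with cos θ = -7/25, sin θ = 24/25: (-3, 3, 3) → (-51/25, -93/25, 3)
T2 reflect across z = 0: (-51/25, -93/25, 3) → (-51/25, -93/25, -3)
T3 translate by (-3, 3, 0): (-51/25, -93/25, -3) → (-126/25, -18/25, -3)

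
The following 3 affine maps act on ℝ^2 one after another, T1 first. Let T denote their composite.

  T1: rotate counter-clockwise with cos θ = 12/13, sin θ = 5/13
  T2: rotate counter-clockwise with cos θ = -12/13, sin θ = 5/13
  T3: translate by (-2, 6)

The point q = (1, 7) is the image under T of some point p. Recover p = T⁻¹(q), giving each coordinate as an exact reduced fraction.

T1 = [12/13 -5/13 0; 5/13 12/13 0; 0 0 1]
T2·T1 = [-1 0 0; 0 -1 0; 0 0 1]
T3·…·T1 = [-1 0 -2; 0 -1 6; 0 0 1]
det M = 1; M⁻¹ = [-1 0 -2; 0 -1 6; 0 0 1]
M⁻¹ · (1, 7)ᵀ = (-3, -1)ᵀ

p = (-3, -1)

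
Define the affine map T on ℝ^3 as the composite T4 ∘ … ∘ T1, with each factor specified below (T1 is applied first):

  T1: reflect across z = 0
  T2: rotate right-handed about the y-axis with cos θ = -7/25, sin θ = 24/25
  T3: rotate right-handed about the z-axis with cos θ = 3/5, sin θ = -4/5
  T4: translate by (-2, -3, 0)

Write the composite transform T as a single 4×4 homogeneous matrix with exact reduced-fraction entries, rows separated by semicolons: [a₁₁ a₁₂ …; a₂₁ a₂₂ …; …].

T = [-21/125 4/5 -72/125 -2; 28/125 3/5 96/125 -3; -24/25 0 7/25 0; 0 0 0 1]

T1 = [1 0 0 0; 0 1 0 0; 0 0 -1 0; 0 0 0 1]
T2·T1 = [-7/25 0 -24/25 0; 0 1 0 0; -24/25 0 7/25 0; 0 0 0 1]
T3·…·T1 = [-21/125 4/5 -72/125 0; 28/125 3/5 96/125 0; -24/25 0 7/25 0; 0 0 0 1]
T4·…·T1 = [-21/125 4/5 -72/125 -2; 28/125 3/5 96/125 -3; -24/25 0 7/25 0; 0 0 0 1]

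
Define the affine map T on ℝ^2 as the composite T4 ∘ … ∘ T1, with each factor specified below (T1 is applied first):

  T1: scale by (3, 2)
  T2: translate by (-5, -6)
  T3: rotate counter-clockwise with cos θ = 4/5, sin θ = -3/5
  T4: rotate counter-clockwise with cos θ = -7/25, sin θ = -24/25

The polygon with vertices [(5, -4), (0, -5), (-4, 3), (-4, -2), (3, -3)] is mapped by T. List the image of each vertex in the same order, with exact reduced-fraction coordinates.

image vertices: (-82/5, 26/5), (-28/5, 79/5), (68/5, 51/5), (38/5, 91/5), (-52/5, 36/5)

T1 scale by (3, 2): (5, -4) → (15, -8); (0, -5) → (0, -10); (-4, 3) → (-12, 6); (-4, -2) → (-12, -4); (3, -3) → (9, -6)
T2 translate by (-5, -6): (15, -8) → (10, -14); (0, -10) → (-5, -16); (-12, 6) → (-17, 0); (-12, -4) → (-17, -10); (9, -6) → (4, -12)
T3 rotate counter-clockwise with cos θ = 4/5, sin θ = -3/5: (10, -14) → (-2/5, -86/5); (-5, -16) → (-68/5, -49/5); (-17, 0) → (-68/5, 51/5); (-17, -10) → (-98/5, 11/5); (4, -12) → (-4, -12)
T4 rotate counter-clockwise with cos θ = -7/25, sin θ = -24/25: (-2/5, -86/5) → (-82/5, 26/5); (-68/5, -49/5) → (-28/5, 79/5); (-68/5, 51/5) → (68/5, 51/5); (-98/5, 11/5) → (38/5, 91/5); (-4, -12) → (-52/5, 36/5)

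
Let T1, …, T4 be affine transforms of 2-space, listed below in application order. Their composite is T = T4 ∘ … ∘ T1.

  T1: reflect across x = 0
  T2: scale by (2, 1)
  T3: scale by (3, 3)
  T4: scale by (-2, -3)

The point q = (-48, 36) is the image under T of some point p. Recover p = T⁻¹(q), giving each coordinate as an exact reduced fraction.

T1 = [-1 0 0; 0 1 0; 0 0 1]
T2·T1 = [-2 0 0; 0 1 0; 0 0 1]
T3·…·T1 = [-6 0 0; 0 3 0; 0 0 1]
T4·…·T1 = [12 0 0; 0 -9 0; 0 0 1]
det M = -108; M⁻¹ = [1/12 0 0; 0 -1/9 0; 0 0 1]
M⁻¹ · (-48, 36)ᵀ = (-4, -4)ᵀ

p = (-4, -4)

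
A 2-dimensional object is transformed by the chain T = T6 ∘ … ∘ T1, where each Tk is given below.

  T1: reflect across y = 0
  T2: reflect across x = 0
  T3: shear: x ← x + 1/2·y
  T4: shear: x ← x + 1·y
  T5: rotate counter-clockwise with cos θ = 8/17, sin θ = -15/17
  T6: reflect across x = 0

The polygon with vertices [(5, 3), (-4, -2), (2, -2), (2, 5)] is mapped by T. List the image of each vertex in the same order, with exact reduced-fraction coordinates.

image vertices: (121/17, 237/34), (-86/17, -89/17), (-38/17, 1/17), (151/17, 205/34)

T1 reflect across y = 0: (5, 3) → (5, -3); (-4, -2) → (-4, 2); (2, -2) → (2, 2); (2, 5) → (2, -5)
T2 reflect across x = 0: (5, -3) → (-5, -3); (-4, 2) → (4, 2); (2, 2) → (-2, 2); (2, -5) → (-2, -5)
T3 shear: x ← x + 1/2·y: (-5, -3) → (-13/2, -3); (4, 2) → (5, 2); (-2, 2) → (-1, 2); (-2, -5) → (-9/2, -5)
T4 shear: x ← x + 1·y: (-13/2, -3) → (-19/2, -3); (5, 2) → (7, 2); (-1, 2) → (1, 2); (-9/2, -5) → (-19/2, -5)
T5 rotate counter-clockwise with cos θ = 8/17, sin θ = -15/17: (-19/2, -3) → (-121/17, 237/34); (7, 2) → (86/17, -89/17); (1, 2) → (38/17, 1/17); (-19/2, -5) → (-151/17, 205/34)
T6 reflect across x = 0: (-121/17, 237/34) → (121/17, 237/34); (86/17, -89/17) → (-86/17, -89/17); (38/17, 1/17) → (-38/17, 1/17); (-151/17, 205/34) → (151/17, 205/34)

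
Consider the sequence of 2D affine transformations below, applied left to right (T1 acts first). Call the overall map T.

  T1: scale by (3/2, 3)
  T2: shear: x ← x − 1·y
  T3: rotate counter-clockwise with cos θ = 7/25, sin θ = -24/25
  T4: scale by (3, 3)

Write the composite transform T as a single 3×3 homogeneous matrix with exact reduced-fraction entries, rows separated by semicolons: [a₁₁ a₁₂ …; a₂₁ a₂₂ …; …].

T1 = [3/2 0 0; 0 3 0; 0 0 1]
T2·T1 = [3/2 -3 0; 0 3 0; 0 0 1]
T3·…·T1 = [21/50 51/25 0; -36/25 93/25 0; 0 0 1]
T4·…·T1 = [63/50 153/25 0; -108/25 279/25 0; 0 0 1]

T = [63/50 153/25 0; -108/25 279/25 0; 0 0 1]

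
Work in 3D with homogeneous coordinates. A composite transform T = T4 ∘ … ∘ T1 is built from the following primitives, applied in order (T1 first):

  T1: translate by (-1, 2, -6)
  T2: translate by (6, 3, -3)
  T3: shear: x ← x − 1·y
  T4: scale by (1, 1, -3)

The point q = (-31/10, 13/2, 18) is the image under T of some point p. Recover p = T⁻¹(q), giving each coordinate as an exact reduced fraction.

T1 = [1 0 0 -1; 0 1 0 2; 0 0 1 -6; 0 0 0 1]
T2·T1 = [1 0 0 5; 0 1 0 5; 0 0 1 -9; 0 0 0 1]
T3·…·T1 = [1 -1 0 0; 0 1 0 5; 0 0 1 -9; 0 0 0 1]
T4·…·T1 = [1 -1 0 0; 0 1 0 5; 0 0 -3 27; 0 0 0 1]
det M = -3; M⁻¹ = [1 1 0 -5; 0 1 0 -5; 0 0 -1/3 9; 0 0 0 1]
M⁻¹ · (-31/10, 13/2, 18)ᵀ = (-8/5, 3/2, 3)ᵀ

p = (-8/5, 3/2, 3)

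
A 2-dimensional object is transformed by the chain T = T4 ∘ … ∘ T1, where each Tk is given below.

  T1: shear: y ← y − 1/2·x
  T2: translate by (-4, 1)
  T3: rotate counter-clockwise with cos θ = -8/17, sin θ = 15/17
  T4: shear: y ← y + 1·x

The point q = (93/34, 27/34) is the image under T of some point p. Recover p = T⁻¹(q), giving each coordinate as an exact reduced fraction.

p = (1, -2)

T1 = [1 0 0; -1/2 1 0; 0 0 1]
T2·T1 = [1 0 -4; -1/2 1 1; 0 0 1]
T3·…·T1 = [-1/34 -15/17 1; 19/17 -8/17 -4; 0 0 1]
T4·…·T1 = [-1/34 -15/17 1; 37/34 -23/17 -3; 0 0 1]
det M = 1; M⁻¹ = [-23/17 15/17 4; -37/34 -1/34 1; 0 0 1]
M⁻¹ · (93/34, 27/34)ᵀ = (1, -2)ᵀ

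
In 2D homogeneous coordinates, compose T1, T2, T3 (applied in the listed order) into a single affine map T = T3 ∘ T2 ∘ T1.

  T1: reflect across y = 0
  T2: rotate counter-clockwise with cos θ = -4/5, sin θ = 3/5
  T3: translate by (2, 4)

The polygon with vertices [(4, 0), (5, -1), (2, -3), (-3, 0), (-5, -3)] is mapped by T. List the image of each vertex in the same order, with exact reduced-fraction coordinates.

image vertices: (-6/5, 32/5), (-13/5, 31/5), (-7/5, 14/5), (22/5, 11/5), (21/5, -7/5)

T1 reflect across y = 0: (4, 0) → (4, 0); (5, -1) → (5, 1); (2, -3) → (2, 3); (-3, 0) → (-3, 0); (-5, -3) → (-5, 3)
T2 rotate counter-clockwise with cos θ = -4/5, sin θ = 3/5: (4, 0) → (-16/5, 12/5); (5, 1) → (-23/5, 11/5); (2, 3) → (-17/5, -6/5); (-3, 0) → (12/5, -9/5); (-5, 3) → (11/5, -27/5)
T3 translate by (2, 4): (-16/5, 12/5) → (-6/5, 32/5); (-23/5, 11/5) → (-13/5, 31/5); (-17/5, -6/5) → (-7/5, 14/5); (12/5, -9/5) → (22/5, 11/5); (11/5, -27/5) → (21/5, -7/5)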